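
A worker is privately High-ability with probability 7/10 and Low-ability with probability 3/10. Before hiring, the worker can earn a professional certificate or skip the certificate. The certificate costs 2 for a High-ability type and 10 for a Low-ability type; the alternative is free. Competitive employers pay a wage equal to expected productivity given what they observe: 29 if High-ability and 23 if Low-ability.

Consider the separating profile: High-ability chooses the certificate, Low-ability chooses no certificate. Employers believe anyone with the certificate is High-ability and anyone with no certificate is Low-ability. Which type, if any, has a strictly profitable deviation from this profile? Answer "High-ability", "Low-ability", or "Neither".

Neither

The certificate pays 29; no certificate pays 23.
High-ability: assigned the certificate, nets 29 − 2 = 27; deviating to no certificate nets 23.
Low-ability: assigned no certificate, nets 23; deviating to the certificate nets 29 − 10 = 19.
Both types strictly prefer their assigned action; no profitable deviation.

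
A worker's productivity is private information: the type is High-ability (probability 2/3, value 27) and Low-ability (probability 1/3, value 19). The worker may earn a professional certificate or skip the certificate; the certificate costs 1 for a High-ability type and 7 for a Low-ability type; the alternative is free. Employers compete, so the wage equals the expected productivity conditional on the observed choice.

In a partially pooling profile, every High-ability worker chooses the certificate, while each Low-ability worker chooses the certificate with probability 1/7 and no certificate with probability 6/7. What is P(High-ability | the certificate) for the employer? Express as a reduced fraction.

P(the certificate) = (2/3)·1 + (1/3)·(1/7) = 5/7.
By Bayes' rule, P(High-ability | the certificate) = (2/3) / (5/7) = 14/15.

14/15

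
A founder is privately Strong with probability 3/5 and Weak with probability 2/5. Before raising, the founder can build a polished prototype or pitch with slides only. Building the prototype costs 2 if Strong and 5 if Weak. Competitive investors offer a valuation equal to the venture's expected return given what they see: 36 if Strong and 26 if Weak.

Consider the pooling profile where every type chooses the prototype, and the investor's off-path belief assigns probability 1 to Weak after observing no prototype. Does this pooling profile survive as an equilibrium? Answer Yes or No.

On path, the investor holds the prior and pays 3/5·36 + 2/5·26 = 32. Off path (no prototype), believing Weak, it pays 26.
Strong: the prototype nets 32 − 2 = 30; no prototype nets 26. Strong stays.
Weak: the prototype nets 32 − 5 = 27; no prototype nets 26. Weak stays.
No type deviates, so pooling is sustained.

Yes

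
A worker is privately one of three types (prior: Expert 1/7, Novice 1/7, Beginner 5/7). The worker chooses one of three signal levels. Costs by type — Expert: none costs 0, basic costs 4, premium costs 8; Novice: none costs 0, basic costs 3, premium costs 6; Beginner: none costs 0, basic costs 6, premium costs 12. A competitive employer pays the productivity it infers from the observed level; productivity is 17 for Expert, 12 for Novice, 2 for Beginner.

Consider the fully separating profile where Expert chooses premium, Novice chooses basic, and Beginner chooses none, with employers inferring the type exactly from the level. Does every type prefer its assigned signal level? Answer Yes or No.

Separating wages: premium → 17, basic → 12, none → 2.
Expert (assigned premium): none: 2 − 0 = 2; basic: 12 − 4 = 8; premium: 17 − 8 = 9. Expert stays.
Novice (assigned basic): none: 2 − 0 = 2; basic: 12 − 3 = 9; premium: 17 − 6 = 11. Novice prefers premium.
Beginner (assigned none): none: 2 − 0 = 2; basic: 12 − 6 = 6; premium: 17 − 12 = 5. Beginner prefers basic.
At least one type deviates; the separating profile fails.

No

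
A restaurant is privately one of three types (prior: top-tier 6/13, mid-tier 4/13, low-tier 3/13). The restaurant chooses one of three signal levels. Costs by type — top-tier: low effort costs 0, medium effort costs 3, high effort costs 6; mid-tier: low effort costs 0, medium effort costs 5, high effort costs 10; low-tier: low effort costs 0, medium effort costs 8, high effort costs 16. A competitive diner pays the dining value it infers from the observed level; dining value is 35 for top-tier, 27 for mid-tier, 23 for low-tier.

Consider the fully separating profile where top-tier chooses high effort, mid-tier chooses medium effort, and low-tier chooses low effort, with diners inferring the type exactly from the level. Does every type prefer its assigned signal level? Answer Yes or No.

No

Separating price premiums: high effort → 35, medium effort → 27, low effort → 23.
top-tier (assigned high effort): low effort: 23 − 0 = 23; medium effort: 27 − 3 = 24; high effort: 35 − 6 = 29. top-tier stays.
mid-tier (assigned medium effort): low effort: 23 − 0 = 23; medium effort: 27 − 5 = 22; high effort: 35 − 10 = 25. mid-tier prefers high effort.
low-tier (assigned low effort): low effort: 23 − 0 = 23; medium effort: 27 − 8 = 19; high effort: 35 − 16 = 19. low-tier stays.
At least one type deviates; the separating profile fails.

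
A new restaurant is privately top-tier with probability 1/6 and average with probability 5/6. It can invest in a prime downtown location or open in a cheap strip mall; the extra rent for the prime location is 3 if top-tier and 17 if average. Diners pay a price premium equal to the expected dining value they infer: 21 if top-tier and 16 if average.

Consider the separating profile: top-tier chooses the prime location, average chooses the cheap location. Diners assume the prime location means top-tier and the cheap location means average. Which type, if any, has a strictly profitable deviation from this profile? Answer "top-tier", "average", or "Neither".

Neither

The prime location pays 21; the cheap location pays 16.
top-tier: assigned the prime location, nets 21 − 3 = 18; deviating to the cheap location nets 16.
average: assigned the cheap location, nets 16; deviating to the prime location nets 21 − 17 = 4.
Both types strictly prefer their assigned action; no profitable deviation.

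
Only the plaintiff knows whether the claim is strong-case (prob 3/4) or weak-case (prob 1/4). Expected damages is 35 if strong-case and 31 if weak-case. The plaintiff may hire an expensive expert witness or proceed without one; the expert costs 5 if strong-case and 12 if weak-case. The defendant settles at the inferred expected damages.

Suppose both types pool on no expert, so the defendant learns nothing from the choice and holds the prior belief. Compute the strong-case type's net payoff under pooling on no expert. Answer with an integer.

34

Pooled settlement = 3/4·35 + 1/4·31 = 34.
strong-case pays no cost for no expert, so net payoff = 34.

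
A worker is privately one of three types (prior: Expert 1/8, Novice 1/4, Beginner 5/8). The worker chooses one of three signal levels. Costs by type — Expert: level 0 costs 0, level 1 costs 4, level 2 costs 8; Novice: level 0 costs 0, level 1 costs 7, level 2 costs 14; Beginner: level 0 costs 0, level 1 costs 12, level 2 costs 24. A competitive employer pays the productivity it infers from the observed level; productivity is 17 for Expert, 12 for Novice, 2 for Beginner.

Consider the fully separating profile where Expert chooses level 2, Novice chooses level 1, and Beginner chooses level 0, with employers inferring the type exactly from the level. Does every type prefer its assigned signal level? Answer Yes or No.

Separating wages: level 2 → 17, level 1 → 12, level 0 → 2.
Expert (assigned level 2): level 0: 2 − 0 = 2; level 1: 12 − 4 = 8; level 2: 17 − 8 = 9. Expert stays.
Novice (assigned level 1): level 0: 2 − 0 = 2; level 1: 12 − 7 = 5; level 2: 17 − 14 = 3. Novice stays.
Beginner (assigned level 0): level 0: 2 − 0 = 2; level 1: 12 − 12 = 0; level 2: 17 − 24 = -7. Beginner stays.
Every type prefers its assigned level; separation holds.

Yes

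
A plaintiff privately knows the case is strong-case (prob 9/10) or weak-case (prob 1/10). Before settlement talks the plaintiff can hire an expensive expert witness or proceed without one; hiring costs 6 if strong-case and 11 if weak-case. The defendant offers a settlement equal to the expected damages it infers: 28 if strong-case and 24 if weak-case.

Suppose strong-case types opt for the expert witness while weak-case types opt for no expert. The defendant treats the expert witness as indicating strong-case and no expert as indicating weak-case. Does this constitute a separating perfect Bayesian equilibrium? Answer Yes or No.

No

Under these beliefs, the expert witness earns settlement 28 and no expert earns settlement 24.
strong-case: the expert witness nets 28 − 6 = 22; no expert nets 24. strong-case would deviate to no expert.
weak-case: the expert witness nets 28 − 11 = 17; no expert nets 24. weak-case prefers no expert.
strong-case has a profitable deviation, so the profile is not an equilibrium.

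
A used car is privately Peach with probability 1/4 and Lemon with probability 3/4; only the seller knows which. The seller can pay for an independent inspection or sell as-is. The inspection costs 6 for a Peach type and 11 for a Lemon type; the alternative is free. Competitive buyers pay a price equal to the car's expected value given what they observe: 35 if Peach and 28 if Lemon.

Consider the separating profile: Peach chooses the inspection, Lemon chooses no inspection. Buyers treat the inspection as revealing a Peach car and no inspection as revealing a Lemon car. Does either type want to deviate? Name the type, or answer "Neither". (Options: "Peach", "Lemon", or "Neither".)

The inspection pays 35; no inspection pays 28.
Peach: assigned the inspection, nets 35 − 6 = 29; deviating to no inspection nets 28.
Lemon: assigned no inspection, nets 28; deviating to the inspection nets 35 − 11 = 24.
Both types strictly prefer their assigned action; no profitable deviation.

Neither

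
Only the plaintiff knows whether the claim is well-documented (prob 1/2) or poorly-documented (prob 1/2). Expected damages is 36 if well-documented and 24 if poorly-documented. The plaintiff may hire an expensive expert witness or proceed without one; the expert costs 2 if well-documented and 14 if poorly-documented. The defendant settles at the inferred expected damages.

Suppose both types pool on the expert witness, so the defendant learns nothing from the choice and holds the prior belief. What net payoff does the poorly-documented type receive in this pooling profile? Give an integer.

Pooled settlement = 1/2·36 + 1/2·24 = 30.
poorly-documented pays cost 14 for the expert witness, so net payoff = 30 − 14 = 16.

16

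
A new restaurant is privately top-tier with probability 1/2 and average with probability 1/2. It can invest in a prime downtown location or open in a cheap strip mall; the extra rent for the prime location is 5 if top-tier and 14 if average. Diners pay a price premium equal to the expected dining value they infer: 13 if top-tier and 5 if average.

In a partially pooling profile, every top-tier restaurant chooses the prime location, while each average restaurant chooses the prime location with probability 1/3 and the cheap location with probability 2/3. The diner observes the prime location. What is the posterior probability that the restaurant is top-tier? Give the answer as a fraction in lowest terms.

P(the prime location) = (1/2)·1 + (1/2)·(1/3) = 2/3.
By Bayes' rule, P(top-tier | the prime location) = (1/2) / (2/3) = 3/4.

3/4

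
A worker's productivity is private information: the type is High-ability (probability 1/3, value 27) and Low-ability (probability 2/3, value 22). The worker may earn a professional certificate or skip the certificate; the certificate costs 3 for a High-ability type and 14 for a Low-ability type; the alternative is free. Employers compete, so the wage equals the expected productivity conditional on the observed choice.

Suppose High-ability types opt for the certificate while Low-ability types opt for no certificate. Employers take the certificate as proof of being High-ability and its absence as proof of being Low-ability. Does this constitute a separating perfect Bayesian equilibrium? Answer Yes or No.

Under these beliefs, the certificate earns wage 27 and no certificate earns wage 22.
High-ability: the certificate nets 27 − 3 = 24; no certificate nets 22. High-ability prefers the certificate.
Low-ability: the certificate nets 27 − 14 = 13; no certificate nets 22. Low-ability prefers no certificate.
Neither type deviates, so the separating profile is an equilibrium.

Yes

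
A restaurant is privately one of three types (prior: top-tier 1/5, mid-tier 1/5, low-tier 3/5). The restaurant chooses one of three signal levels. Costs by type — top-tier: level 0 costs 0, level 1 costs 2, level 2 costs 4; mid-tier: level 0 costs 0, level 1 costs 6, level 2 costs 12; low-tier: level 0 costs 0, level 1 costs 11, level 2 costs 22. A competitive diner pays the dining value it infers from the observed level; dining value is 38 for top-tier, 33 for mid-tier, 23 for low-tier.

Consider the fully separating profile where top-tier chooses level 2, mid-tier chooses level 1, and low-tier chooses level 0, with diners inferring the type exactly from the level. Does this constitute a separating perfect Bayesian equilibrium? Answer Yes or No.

Separating price premiums: level 2 → 38, level 1 → 33, level 0 → 23.
top-tier (assigned level 2): level 0: 23 − 0 = 23; level 1: 33 − 2 = 31; level 2: 38 − 4 = 34. top-tier stays.
mid-tier (assigned level 1): level 0: 23 − 0 = 23; level 1: 33 − 6 = 27; level 2: 38 − 12 = 26. mid-tier stays.
low-tier (assigned level 0): level 0: 23 − 0 = 23; level 1: 33 − 11 = 22; level 2: 38 − 22 = 16. low-tier stays.
Every type prefers its assigned level; separation holds.

Yes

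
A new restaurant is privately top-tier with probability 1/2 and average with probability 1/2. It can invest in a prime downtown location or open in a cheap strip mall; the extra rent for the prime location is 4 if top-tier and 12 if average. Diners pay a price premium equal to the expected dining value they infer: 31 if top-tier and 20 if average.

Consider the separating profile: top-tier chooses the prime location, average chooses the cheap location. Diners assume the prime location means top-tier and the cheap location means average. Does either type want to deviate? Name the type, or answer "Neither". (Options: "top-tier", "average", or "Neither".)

Neither

The prime location pays 31; the cheap location pays 20.
top-tier: assigned the prime location, nets 31 − 4 = 27; deviating to the cheap location nets 20.
average: assigned the cheap location, nets 20; deviating to the prime location nets 31 − 12 = 19.
Both types strictly prefer their assigned action; no profitable deviation.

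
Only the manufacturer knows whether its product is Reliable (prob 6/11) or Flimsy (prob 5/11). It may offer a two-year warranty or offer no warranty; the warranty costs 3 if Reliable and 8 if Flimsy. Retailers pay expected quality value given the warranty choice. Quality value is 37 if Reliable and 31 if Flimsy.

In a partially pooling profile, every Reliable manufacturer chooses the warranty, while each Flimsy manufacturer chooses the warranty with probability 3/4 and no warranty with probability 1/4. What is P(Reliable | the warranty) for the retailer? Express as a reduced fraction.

P(the warranty) = (6/11)·1 + (5/11)·(3/4) = 39/44.
By Bayes' rule, P(Reliable | the warranty) = (6/11) / (39/44) = 8/13.

8/13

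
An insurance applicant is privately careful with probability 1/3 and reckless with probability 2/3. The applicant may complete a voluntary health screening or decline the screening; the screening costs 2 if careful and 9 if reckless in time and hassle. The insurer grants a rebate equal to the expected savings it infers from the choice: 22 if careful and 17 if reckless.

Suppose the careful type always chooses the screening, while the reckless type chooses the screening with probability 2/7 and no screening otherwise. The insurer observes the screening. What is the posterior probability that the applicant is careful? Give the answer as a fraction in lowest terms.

7/11

P(the screening) = (1/3)·1 + (2/3)·(2/7) = 11/21.
By Bayes' rule, P(careful | the screening) = (1/3) / (11/21) = 7/11.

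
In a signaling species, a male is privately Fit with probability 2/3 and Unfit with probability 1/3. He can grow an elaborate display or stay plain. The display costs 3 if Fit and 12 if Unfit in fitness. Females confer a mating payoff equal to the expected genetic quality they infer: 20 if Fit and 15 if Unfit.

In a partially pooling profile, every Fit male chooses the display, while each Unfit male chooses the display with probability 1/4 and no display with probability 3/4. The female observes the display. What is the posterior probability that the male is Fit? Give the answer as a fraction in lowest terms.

P(the display) = (2/3)·1 + (1/3)·(1/4) = 3/4.
By Bayes' rule, P(Fit | the display) = (2/3) / (3/4) = 8/9.

8/9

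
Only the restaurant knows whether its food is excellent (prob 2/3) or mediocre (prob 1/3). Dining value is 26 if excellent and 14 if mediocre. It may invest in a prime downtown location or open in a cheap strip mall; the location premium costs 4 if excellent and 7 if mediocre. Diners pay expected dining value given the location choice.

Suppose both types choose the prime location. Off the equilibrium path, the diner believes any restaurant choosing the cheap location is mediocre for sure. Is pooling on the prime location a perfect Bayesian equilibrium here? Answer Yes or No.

On path, the diner holds the prior and pays 2/3·26 + 1/3·14 = 22. Off path (the cheap location), believing mediocre, it pays 14.
excellent: the prime location nets 22 − 4 = 18; the cheap location nets 14. excellent stays.
mediocre: the prime location nets 22 − 7 = 15; the cheap location nets 14. mediocre stays.
No type deviates, so pooling is sustained.

Yes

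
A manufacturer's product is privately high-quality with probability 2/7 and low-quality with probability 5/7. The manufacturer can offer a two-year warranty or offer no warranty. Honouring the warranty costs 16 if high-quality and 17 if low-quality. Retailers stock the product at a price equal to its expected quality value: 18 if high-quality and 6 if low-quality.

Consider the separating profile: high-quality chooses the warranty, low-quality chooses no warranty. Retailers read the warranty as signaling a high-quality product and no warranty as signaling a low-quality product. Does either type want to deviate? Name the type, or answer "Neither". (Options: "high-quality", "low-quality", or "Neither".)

high-quality

The warranty pays 18; no warranty pays 6.
high-quality: assigned the warranty, nets 18 − 16 = 2; deviating to no warranty nets 6.
low-quality: assigned no warranty, nets 6; deviating to the warranty nets 18 − 17 = 1.
The high-quality type gains 4 by deviating.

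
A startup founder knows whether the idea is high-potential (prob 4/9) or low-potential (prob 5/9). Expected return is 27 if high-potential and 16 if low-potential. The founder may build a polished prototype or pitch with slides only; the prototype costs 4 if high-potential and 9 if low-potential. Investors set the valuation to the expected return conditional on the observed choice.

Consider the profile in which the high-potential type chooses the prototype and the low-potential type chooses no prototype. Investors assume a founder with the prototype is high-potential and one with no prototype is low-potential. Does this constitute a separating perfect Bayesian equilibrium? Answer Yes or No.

No

Under these beliefs, the prototype earns valuation 27 and no prototype earns valuation 16.
high-potential: the prototype nets 27 − 4 = 23; no prototype nets 16. high-potential prefers the prototype.
low-potential: the prototype nets 27 − 9 = 18; no prototype nets 16. low-potential would deviate to the prototype.
low-potential has a profitable deviation, so the profile is not an equilibrium.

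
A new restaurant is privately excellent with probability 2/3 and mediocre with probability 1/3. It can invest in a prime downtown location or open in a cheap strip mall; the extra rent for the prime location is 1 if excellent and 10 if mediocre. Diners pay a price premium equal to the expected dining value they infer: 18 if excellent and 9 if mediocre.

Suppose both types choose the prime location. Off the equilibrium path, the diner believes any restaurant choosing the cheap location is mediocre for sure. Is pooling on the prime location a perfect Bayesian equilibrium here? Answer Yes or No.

No

On path, the diner holds the prior and pays 2/3·18 + 1/3·9 = 15. Off path (the cheap location), believing mediocre, it pays 9.
excellent: the prime location nets 15 − 1 = 14; the cheap location nets 9. excellent stays.
mediocre: the prime location nets 15 − 10 = 5; the cheap location nets 9. mediocre would deviate.
A type deviates, so pooling fails.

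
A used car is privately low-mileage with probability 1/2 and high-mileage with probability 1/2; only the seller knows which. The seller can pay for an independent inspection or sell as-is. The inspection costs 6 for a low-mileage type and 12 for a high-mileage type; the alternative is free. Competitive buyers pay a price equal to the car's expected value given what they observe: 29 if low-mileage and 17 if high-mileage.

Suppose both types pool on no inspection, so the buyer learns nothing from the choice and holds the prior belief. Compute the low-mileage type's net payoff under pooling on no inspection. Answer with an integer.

23

Pooled price = 1/2·29 + 1/2·17 = 23.
low-mileage pays no cost for no inspection, so net payoff = 23.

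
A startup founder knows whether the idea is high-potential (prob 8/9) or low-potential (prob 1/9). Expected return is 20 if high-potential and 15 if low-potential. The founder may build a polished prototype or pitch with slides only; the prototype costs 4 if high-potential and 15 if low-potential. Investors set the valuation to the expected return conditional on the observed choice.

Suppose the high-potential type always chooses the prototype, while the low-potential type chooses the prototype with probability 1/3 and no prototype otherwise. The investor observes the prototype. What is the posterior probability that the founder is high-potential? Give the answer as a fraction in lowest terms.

P(the prototype) = (8/9)·1 + (1/9)·(1/3) = 25/27.
By Bayes' rule, P(high-potential | the prototype) = (8/9) / (25/27) = 24/25.

24/25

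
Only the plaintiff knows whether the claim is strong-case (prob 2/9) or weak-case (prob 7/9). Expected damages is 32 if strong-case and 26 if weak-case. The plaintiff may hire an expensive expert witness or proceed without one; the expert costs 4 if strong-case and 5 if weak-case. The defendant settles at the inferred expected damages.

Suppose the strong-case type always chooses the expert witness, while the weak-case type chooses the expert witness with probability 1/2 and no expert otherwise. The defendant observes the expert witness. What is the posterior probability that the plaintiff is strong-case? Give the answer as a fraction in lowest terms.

P(the expert witness) = (2/9)·1 + (7/9)·(1/2) = 11/18.
By Bayes' rule, P(strong-case | the expert witness) = (2/9) / (11/18) = 4/11.

4/11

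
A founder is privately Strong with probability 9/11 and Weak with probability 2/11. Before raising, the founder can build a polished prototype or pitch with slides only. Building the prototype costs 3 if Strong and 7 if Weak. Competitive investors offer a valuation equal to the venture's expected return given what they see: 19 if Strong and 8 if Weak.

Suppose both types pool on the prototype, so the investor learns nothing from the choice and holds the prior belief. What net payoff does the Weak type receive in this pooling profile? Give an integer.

Pooled valuation = 9/11·19 + 2/11·8 = 17.
Weak pays cost 7 for the prototype, so net payoff = 17 − 7 = 10.

10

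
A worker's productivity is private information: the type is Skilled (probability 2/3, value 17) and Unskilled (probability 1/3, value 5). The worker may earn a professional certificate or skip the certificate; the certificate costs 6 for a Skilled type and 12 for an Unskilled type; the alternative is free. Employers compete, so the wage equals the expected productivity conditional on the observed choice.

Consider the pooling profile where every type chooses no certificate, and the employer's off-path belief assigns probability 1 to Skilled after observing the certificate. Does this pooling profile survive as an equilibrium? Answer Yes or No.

Yes

On path, the employer holds the prior and pays 2/3·17 + 1/3·5 = 13. Off path (the certificate), believing Skilled, it pays 17.
Skilled: no certificate nets 13; the certificate nets 17 − 6 = 11. Skilled stays.
Unskilled: no certificate nets 13; the certificate nets 17 − 12 = 5. Unskilled stays.
No type deviates, so pooling is sustained.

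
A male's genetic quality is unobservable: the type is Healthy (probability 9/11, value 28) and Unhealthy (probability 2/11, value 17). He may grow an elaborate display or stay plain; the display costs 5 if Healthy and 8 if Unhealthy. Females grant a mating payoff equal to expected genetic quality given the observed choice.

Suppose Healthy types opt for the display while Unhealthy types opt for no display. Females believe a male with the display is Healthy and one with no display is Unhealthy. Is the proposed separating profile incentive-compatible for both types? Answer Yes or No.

No

Under these beliefs, the display earns mating payoff 28 and no display earns mating payoff 17.
Healthy: the display nets 28 − 5 = 23; no display nets 17. Healthy prefers the display.
Unhealthy: the display nets 28 − 8 = 20; no display nets 17. Unhealthy would deviate to the display.
Unhealthy has a profitable deviation, so the profile is not an equilibrium.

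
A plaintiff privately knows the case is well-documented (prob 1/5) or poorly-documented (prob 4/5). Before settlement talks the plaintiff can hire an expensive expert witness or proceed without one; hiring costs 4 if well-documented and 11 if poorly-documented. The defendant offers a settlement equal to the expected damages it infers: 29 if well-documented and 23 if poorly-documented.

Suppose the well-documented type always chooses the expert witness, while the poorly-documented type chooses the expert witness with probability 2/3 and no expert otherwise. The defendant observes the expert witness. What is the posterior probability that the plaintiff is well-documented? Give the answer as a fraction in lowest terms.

3/11

P(the expert witness) = (1/5)·1 + (4/5)·(2/3) = 11/15.
By Bayes' rule, P(well-documented | the expert witness) = (1/5) / (11/15) = 3/11.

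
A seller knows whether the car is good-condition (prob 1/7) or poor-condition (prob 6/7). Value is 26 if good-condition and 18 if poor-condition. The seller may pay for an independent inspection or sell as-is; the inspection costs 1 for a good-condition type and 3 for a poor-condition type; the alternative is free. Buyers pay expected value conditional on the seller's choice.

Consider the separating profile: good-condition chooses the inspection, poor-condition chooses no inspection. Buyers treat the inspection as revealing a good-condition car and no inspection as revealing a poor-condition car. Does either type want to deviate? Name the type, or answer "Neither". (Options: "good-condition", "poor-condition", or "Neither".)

The inspection pays 26; no inspection pays 18.
good-condition: assigned the inspection, nets 26 − 1 = 25; deviating to no inspection nets 18.
poor-condition: assigned no inspection, nets 18; deviating to the inspection nets 26 − 3 = 23.
The poor-condition type gains 5 by deviating.

poor-condition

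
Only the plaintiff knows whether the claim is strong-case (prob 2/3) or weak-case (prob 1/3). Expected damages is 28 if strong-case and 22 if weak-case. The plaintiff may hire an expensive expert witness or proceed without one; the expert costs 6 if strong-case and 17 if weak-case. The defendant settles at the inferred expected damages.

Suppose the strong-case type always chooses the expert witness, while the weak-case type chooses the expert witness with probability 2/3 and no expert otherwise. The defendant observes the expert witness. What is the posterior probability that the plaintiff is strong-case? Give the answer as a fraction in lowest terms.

P(the expert witness) = (2/3)·1 + (1/3)·(2/3) = 8/9.
By Bayes' rule, P(strong-case | the expert witness) = (2/3) / (8/9) = 3/4.

3/4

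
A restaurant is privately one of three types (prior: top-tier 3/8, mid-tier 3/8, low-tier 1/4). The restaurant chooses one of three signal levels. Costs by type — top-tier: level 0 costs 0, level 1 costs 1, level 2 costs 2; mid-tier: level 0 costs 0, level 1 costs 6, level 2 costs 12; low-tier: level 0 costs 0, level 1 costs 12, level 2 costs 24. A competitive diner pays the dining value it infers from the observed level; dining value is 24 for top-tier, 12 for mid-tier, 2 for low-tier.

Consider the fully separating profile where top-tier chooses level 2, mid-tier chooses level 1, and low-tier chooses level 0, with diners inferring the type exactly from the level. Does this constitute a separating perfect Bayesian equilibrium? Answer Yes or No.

Separating price premiums: level 2 → 24, level 1 → 12, level 0 → 2.
top-tier (assigned level 2): level 0: 2 − 0 = 2; level 1: 12 − 1 = 11; level 2: 24 − 2 = 22. top-tier stays.
mid-tier (assigned level 1): level 0: 2 − 0 = 2; level 1: 12 − 6 = 6; level 2: 24 − 12 = 12. mid-tier prefers level 2.
low-tier (assigned level 0): level 0: 2 − 0 = 2; level 1: 12 − 12 = 0; level 2: 24 − 24 = 0. low-tier stays.
At least one type deviates; the separating profile fails.

No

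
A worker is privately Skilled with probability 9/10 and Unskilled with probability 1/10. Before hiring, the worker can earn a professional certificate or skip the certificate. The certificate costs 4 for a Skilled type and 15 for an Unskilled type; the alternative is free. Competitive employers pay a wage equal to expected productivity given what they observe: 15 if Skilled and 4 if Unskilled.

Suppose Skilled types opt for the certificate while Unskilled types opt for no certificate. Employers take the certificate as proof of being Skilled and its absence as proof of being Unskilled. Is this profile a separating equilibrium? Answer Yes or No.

Yes

Under these beliefs, the certificate earns wage 15 and no certificate earns wage 4.
Skilled: the certificate nets 15 − 4 = 11; no certificate nets 4. Skilled prefers the certificate.
Unskilled: the certificate nets 15 − 15 = 0; no certificate nets 4. Unskilled prefers no certificate.
Neither type deviates, so the separating profile is an equilibrium.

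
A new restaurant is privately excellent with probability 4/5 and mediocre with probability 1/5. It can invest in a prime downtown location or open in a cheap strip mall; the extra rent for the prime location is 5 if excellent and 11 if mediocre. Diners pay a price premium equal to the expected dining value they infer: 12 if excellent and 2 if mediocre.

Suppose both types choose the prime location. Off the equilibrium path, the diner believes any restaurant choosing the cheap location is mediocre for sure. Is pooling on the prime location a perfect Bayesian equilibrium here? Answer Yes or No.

No

On path, the diner holds the prior and pays 4/5·12 + 1/5·2 = 10. Off path (the cheap location), believing mediocre, it pays 2.
excellent: the prime location nets 10 − 5 = 5; the cheap location nets 2. excellent stays.
mediocre: the prime location nets 10 − 11 = -1; the cheap location nets 2. mediocre would deviate.
A type deviates, so pooling fails.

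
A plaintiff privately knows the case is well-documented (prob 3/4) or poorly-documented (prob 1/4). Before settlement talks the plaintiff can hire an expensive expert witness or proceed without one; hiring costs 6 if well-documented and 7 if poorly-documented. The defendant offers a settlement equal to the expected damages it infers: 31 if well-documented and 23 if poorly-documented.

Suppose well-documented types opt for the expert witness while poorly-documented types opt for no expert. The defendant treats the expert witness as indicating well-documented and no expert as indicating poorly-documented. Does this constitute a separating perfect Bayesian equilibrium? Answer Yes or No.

No

Under these beliefs, the expert witness earns settlement 31 and no expert earns settlement 23.
well-documented: the expert witness nets 31 − 6 = 25; no expert nets 23. well-documented prefers the expert witness.
poorly-documented: the expert witness nets 31 − 7 = 24; no expert nets 23. poorly-documented would deviate to the expert witness.
poorly-documented has a profitable deviation, so the profile is not an equilibrium.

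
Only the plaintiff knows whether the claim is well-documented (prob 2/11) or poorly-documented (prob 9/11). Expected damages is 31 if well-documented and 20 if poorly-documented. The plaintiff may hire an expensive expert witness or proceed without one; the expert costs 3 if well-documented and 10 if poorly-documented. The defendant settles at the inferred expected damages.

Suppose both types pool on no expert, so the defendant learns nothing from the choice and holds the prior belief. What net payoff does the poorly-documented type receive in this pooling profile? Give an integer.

22

Pooled settlement = 2/11·31 + 9/11·20 = 22.
poorly-documented pays no cost for no expert, so net payoff = 22.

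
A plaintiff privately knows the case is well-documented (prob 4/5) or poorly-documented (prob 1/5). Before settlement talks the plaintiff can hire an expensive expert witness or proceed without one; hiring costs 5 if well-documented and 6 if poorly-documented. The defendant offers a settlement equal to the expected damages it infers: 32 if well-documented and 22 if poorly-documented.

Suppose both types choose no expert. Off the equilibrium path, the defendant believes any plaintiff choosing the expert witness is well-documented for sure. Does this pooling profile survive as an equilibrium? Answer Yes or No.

On path, the defendant holds the prior and pays 4/5·32 + 1/5·22 = 30. Off path (the expert witness), believing well-documented, it pays 32.
well-documented: no expert nets 30; the expert witness nets 32 − 5 = 27. well-documented stays.
poorly-documented: no expert nets 30; the expert witness nets 32 − 6 = 26. poorly-documented stays.
No type deviates, so pooling is sustained.

Yes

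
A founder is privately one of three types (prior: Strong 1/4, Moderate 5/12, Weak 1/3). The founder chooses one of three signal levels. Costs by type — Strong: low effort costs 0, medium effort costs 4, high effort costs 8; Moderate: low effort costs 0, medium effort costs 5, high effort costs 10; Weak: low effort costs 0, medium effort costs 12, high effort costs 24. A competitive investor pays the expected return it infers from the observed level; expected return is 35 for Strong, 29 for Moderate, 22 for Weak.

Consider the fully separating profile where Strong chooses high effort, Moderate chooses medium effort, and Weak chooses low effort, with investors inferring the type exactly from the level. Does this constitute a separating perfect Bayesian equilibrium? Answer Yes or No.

No

Separating valuations: high effort → 35, medium effort → 29, low effort → 22.
Strong (assigned high effort): low effort: 22 − 0 = 22; medium effort: 29 − 4 = 25; high effort: 35 − 8 = 27. Strong stays.
Moderate (assigned medium effort): low effort: 22 − 0 = 22; medium effort: 29 − 5 = 24; high effort: 35 − 10 = 25. Moderate prefers high effort.
Weak (assigned low effort): low effort: 22 − 0 = 22; medium effort: 29 − 12 = 17; high effort: 35 − 24 = 11. Weak stays.
At least one type deviates; the separating profile fails.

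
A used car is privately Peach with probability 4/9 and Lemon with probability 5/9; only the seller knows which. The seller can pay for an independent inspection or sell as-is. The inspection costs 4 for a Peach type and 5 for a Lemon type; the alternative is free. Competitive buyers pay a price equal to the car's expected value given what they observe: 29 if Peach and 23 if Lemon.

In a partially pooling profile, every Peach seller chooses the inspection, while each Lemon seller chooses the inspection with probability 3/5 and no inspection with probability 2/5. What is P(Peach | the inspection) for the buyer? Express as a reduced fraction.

4/7

P(the inspection) = (4/9)·1 + (5/9)·(3/5) = 7/9.
By Bayes' rule, P(Peach | the inspection) = (4/9) / (7/9) = 4/7.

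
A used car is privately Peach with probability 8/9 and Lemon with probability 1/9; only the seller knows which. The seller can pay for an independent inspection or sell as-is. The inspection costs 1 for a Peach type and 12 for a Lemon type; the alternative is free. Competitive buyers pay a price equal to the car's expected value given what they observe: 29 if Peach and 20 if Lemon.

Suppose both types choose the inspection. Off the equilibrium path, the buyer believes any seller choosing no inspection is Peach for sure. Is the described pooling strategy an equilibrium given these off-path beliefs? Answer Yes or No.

On path, the buyer holds the prior and pays 8/9·29 + 1/9·20 = 28. Off path (no inspection), believing Peach, it pays 29.
Peach: the inspection nets 28 − 1 = 27; no inspection nets 29. Peach would deviate.
Lemon: the inspection nets 28 − 12 = 16; no inspection nets 29. Lemon would deviate.
A type deviates, so pooling fails.

No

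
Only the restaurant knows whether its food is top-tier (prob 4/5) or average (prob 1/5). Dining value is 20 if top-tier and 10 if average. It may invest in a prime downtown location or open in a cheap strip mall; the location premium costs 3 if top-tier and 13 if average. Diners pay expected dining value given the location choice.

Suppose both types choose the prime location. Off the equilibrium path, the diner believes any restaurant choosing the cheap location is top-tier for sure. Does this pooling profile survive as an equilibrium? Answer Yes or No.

On path, the diner holds the prior and pays 4/5·20 + 1/5·10 = 18. Off path (the cheap location), believing top-tier, it pays 20.
top-tier: the prime location nets 18 − 3 = 15; the cheap location nets 20. top-tier would deviate.
average: the prime location nets 18 − 13 = 5; the cheap location nets 20. average would deviate.
A type deviates, so pooling fails.

No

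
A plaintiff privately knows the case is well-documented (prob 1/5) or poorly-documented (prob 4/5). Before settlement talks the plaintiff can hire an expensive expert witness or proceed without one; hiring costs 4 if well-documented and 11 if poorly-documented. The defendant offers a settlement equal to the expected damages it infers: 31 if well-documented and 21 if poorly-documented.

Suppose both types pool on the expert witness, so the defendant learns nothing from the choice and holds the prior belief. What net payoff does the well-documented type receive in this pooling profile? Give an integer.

19

Pooled settlement = 1/5·31 + 4/5·21 = 23.
well-documented pays cost 4 for the expert witness, so net payoff = 23 − 4 = 19.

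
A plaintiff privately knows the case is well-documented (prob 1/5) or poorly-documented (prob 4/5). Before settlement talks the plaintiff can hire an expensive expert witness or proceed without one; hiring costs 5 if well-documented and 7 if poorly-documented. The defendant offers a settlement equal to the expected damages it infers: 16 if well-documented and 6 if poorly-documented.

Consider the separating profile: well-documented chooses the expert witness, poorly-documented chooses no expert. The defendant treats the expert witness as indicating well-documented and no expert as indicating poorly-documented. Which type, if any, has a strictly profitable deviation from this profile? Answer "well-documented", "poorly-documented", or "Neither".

The expert witness pays 16; no expert pays 6.
well-documented: assigned the expert witness, nets 16 − 5 = 11; deviating to no expert nets 6.
poorly-documented: assigned no expert, nets 6; deviating to the expert witness nets 16 − 7 = 9.
The poorly-documented type gains 3 by deviating.

poorly-documented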